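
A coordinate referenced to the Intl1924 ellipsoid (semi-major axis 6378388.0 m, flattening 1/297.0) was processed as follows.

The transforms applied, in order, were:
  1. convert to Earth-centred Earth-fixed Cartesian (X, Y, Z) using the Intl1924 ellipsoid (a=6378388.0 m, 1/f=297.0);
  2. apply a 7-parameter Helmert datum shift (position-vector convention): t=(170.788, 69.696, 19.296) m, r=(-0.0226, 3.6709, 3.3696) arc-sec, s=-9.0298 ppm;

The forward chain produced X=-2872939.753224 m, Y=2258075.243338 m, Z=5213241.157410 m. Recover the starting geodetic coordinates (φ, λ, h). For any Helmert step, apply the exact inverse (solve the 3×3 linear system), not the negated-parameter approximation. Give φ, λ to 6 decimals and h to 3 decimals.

φ=55.151922°, λ=141.835820°, h=2492.663 m

start: X=-2872939.7532, Y=2258075.2433, Z=5213241.1574 m
→ Helmert⁻¹: X=-2873192.3763, Y=2258072.3029, Z=5213218.0493
→ geod (Bowring, a=6378388.000): φ=55.15192200°, λ=141.83582000°, h=2492.6630 m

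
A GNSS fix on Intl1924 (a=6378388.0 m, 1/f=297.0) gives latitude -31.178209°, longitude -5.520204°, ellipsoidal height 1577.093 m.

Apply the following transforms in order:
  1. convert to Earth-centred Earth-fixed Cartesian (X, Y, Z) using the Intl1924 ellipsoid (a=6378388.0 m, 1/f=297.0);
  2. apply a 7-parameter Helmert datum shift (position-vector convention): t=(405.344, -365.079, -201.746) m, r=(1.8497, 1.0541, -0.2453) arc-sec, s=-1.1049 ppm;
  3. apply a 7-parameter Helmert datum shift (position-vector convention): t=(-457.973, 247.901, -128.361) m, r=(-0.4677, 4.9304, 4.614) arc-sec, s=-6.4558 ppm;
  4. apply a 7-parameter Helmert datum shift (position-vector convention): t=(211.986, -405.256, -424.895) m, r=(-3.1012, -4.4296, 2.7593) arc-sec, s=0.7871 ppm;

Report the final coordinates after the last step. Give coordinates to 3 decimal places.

X=5438152.254 m, Y=-525917.098 m, Z=-3284447.759 m

start: φ=-31.178209°, λ=-5.520204°, h=1577.093 m
→ ECEF (a=6378388.000, f=1/297.0): X=5438036.3136, Y=-525558.7804, Z=-3283678.3750
→ Helmert 7p (PV): X=5438418.2432, Y=-525900.2992, Z=-3283908.9965
→ Helmert 7p (PV): X=5437858.4292, Y=-525534.7964, Z=-3284144.9599
→ Helmert 7p (PV): X=5438152.2537, Y=-525917.0985, Z=-3284447.7586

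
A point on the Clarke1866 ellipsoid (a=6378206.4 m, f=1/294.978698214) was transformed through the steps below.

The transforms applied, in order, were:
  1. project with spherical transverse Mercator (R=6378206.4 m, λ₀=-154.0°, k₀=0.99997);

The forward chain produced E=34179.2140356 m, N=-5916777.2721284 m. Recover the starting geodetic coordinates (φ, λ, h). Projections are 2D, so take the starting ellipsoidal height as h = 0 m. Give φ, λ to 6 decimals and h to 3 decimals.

start: E=34179.2140, N=-5916777.2721 m
→ tm⁻¹: φ=-53.15123300°, λ=-153.48800800°

φ=-53.151233°, λ=-153.488008°, h=0.000 m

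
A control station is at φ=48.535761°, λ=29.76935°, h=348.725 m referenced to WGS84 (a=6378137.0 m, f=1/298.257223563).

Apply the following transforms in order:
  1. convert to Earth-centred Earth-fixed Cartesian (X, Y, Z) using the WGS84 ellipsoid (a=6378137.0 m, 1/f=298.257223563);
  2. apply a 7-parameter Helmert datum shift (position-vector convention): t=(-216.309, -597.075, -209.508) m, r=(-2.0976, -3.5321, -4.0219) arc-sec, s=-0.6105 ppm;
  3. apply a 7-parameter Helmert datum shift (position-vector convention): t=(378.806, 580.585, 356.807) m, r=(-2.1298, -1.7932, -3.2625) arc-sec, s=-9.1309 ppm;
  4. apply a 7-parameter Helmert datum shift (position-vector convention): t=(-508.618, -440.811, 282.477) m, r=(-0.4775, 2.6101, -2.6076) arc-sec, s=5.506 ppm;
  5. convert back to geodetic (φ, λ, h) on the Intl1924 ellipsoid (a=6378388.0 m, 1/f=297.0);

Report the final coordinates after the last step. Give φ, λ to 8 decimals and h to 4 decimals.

start: φ=48.535761°, λ=29.769350°, h=348.725 m
→ ECEF (a=6378137.000, f=1/298.257223563): X=3673065.8762, Y=2100976.1135, Z=4756793.0203
→ Helmert 7p (PV): X=3672806.8353, Y=2100354.5097, Z=4756622.1405
→ Helmert 7p (PV): X=3673143.9742, Y=2100906.9385, Z=4756945.7580
→ Helmert 7p (PV): X=3672742.3357, Y=2100442.2713, Z=4757203.0825
→ geod (Bowring, a=6378388.000): φ=48.54269682°, λ=29.76525013°, h=94.8297 m

φ=48.54269682°, λ=29.76525013°, h=94.8297 m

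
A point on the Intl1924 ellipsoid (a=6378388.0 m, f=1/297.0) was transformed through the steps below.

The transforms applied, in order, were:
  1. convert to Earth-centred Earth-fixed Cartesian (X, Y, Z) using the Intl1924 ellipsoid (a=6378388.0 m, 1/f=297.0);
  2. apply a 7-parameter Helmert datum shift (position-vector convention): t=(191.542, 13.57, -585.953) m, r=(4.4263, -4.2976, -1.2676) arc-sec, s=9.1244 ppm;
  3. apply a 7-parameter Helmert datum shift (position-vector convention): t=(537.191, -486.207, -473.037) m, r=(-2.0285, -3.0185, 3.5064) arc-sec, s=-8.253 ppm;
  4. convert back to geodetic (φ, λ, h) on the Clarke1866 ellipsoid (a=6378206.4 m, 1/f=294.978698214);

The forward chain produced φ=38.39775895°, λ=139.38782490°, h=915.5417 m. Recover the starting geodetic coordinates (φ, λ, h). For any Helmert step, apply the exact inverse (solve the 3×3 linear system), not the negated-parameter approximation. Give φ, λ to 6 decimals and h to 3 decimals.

φ=38.400245°, λ=139.387086°, h=2004.807 m

start: φ=38.397759°, λ=139.387825°, h=915.542 m
→ ECEF (a=6378206.400, f=1/294.978698214): X=-3800197.3308, Y=3258564.0549, Z=3940514.5534
→ Helmert⁻¹: X=-3800652.8118, Y=3259103.0097, Z=3941107.7862
→ Helmert⁻¹: X=-3800747.5766, Y=3259120.9307, Z=3941667.0254
→ geod (Bowring, a=6378388.000): φ=38.40024500°, λ=139.38708600°, h=2004.8070 m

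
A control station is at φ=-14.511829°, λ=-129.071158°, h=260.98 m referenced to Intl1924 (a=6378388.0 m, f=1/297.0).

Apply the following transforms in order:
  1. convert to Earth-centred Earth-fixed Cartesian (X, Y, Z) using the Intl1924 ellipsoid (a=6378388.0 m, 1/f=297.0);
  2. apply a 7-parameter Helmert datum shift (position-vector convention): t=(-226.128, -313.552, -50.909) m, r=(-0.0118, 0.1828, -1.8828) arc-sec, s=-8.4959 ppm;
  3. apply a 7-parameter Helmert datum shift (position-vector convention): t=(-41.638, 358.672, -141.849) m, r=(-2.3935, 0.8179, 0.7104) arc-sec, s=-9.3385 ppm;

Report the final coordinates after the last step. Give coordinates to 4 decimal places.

start: φ=-14.511829°, λ=-129.071158°, h=260.980 m
→ ECEF (a=6378388.000, f=1/297.0): X=-3892922.8540, Y=-4795170.3663, Z=-1587951.4397
→ Helmert 7p (PV): X=-3893161.0857, Y=-4795407.7353, Z=-1587985.1332
→ Helmert 7p (PV): X=-3893156.1484, Y=-4795036.1166, Z=-1588041.0700

X=-3893156.1484 m, Y=-4795036.1166 m, Z=-1588041.0700 m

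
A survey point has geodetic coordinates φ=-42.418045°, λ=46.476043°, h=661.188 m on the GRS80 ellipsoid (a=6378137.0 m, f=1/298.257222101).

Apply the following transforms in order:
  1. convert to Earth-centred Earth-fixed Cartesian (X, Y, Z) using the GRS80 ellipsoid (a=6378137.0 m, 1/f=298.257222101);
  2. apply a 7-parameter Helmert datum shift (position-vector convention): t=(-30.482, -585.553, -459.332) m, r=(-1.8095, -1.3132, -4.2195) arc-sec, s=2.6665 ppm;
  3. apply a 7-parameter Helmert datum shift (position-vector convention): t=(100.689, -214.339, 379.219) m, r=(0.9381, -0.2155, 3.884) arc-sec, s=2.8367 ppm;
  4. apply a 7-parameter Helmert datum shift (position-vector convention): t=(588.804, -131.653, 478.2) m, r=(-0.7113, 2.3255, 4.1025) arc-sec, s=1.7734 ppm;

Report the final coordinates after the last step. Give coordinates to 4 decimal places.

start: φ=-42.418045°, λ=46.476043°, h=661.188 m
→ ECEF (a=6378137.000, f=1/298.257222101): X=3247910.0848, Y=3419718.2711, Z=-4280444.3453
→ Helmert 7p (PV): X=3247985.4716, Y=3419037.8438, Z=-4280924.4132
→ Helmert 7p (PV): X=3248035.4656, Y=3418913.8338, Z=-4280538.3945
→ Helmert 7p (PV): X=3248513.7687, Y=3418838.0843, Z=-4280116.1953

X=3248513.7687 m, Y=3418838.0843 m, Z=-4280116.1953 m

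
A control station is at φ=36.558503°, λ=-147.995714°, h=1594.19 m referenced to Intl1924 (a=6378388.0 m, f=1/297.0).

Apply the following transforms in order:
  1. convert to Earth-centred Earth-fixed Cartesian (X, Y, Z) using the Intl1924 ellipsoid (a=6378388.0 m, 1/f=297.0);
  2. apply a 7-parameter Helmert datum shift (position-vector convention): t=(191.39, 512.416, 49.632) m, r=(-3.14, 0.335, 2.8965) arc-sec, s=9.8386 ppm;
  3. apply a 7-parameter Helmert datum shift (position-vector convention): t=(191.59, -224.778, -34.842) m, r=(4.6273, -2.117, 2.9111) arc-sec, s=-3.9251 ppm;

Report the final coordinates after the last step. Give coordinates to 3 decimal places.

X=-4350591.038 m, Y=-2719132.455 m, Z=3779140.825 m

start: φ=36.558503°, λ=-147.995714°, h=1594.190 m
→ ECEF (a=6378388.000, f=1/297.0): X=-4350992.1937, Y=-2719254.2541, Z=3779160.8708
→ Helmert 7p (PV): X=-4350799.2876, Y=-2718772.1605, Z=3779296.1471
→ Helmert 7p (PV): X=-4350591.0380, Y=-2719132.4550, Z=3779140.8246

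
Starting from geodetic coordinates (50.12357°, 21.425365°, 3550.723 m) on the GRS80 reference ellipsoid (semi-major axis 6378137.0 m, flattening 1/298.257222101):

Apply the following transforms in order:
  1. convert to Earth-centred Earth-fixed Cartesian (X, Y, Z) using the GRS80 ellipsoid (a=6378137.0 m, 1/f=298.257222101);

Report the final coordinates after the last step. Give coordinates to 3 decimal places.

X=3816295.688 m, Y=1497539.224 m, Z=4874337.542 m

start: φ=50.123570°, λ=21.425365°, h=3550.723 m
→ ECEF (a=6378137.000, f=1/298.257222101): X=3816295.6876, Y=1497539.2236, Z=4874337.5417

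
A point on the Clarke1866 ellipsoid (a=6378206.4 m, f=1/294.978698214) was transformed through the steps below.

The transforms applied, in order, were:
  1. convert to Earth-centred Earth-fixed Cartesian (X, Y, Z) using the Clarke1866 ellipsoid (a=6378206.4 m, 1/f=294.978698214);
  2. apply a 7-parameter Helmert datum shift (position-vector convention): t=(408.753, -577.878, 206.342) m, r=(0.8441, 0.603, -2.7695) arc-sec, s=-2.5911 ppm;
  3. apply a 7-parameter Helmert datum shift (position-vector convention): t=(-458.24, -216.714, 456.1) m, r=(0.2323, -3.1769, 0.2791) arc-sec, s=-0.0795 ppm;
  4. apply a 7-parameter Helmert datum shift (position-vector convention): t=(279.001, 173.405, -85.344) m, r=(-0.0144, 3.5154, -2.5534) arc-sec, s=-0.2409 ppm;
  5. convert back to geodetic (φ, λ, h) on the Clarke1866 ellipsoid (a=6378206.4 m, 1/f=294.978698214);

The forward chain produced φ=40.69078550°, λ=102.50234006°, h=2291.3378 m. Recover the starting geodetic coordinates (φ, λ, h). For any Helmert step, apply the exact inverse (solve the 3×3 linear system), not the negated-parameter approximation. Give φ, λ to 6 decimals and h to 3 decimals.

start: φ=40.690785°, λ=102.502340°, h=2291.338 m
→ ECEF (a=6378206.400, f=1/294.978698214): X=-1048824.8999, Y=4730029.1687, Z=4137741.9711
→ Helmert⁻¹: X=-1049233.2267, Y=4729843.6255, Z=4137810.7599
→ Helmert⁻¹: X=-1048704.9459, Y=4730066.7942, Z=4137365.8139
→ Helmert⁻¹: X=-1049192.0301, Y=4730659.7729, Z=4137147.7652
→ geod (Bowring, a=6378206.400): φ=40.68265000°, λ=102.50496400°, h=2431.0700 m

φ=40.682650°, λ=102.504964°, h=2431.070 m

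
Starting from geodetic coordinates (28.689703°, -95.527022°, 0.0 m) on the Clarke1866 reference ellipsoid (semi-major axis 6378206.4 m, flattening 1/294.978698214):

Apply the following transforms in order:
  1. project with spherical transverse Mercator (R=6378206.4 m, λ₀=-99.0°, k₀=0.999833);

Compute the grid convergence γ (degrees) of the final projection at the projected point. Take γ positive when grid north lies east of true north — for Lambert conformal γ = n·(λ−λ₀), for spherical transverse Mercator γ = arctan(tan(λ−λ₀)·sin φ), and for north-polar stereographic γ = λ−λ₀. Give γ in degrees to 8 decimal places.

1.66883099

start: φ=28.689703°, λ=-95.527022°, h=0.000 m
→ into tm (λ₀=-99.0°): φ=28.68970300°, λ−λ₀=3.47297800°
convergence γ = 1.66883099°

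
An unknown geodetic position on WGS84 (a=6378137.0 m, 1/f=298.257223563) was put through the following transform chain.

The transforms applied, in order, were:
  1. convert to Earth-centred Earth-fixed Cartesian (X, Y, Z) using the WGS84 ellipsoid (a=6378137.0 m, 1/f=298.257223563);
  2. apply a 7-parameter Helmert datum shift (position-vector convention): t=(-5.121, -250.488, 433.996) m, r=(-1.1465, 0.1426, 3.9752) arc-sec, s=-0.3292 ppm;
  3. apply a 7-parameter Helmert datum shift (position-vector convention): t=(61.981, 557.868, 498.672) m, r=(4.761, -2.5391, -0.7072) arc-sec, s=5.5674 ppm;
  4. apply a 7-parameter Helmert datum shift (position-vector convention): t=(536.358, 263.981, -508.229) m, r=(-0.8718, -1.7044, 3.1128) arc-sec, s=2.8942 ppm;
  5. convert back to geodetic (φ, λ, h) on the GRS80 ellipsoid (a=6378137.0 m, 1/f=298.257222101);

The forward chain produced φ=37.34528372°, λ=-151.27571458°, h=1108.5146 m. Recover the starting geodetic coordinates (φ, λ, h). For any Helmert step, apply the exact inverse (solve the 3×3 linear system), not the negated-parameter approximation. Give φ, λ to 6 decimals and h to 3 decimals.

φ=37.339270°, λ=-151.275142°, h=1431.627 m

start: φ=37.345284°, λ=-151.275715°, h=1108.515 m
→ ECEF (a=6378137.000, f=1/298.257222101): X=-4452869.3774, Y=-2440328.4654, Z=3848599.5566
→ Helmert⁻¹: X=-4453397.8713, Y=-2440534.4441, Z=3849123.1295
→ Helmert⁻¹: X=-4453379.3117, Y=-2441005.1545, Z=3848714.1947
→ Helmert⁻¹: X=-4453425.3550, Y=-2440691.0324, Z=3848264.8204
→ geod (Bowring, a=6378137.000): φ=37.33927000°, λ=-151.27514200°, h=1431.6270 m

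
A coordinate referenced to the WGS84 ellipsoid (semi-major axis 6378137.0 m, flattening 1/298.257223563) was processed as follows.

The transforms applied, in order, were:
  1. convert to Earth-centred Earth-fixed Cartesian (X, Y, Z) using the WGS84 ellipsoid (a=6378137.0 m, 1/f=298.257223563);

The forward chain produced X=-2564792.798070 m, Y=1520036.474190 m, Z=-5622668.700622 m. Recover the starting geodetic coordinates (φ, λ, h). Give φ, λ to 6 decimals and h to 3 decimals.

start: X=-2564792.7981, Y=1520036.4742, Z=-5622668.7006 m
→ geod (Bowring, a=6378137.000): φ=-62.22439700°, λ=149.34669900°, h=2775.8090 m

φ=-62.224397°, λ=149.346699°, h=2775.809 m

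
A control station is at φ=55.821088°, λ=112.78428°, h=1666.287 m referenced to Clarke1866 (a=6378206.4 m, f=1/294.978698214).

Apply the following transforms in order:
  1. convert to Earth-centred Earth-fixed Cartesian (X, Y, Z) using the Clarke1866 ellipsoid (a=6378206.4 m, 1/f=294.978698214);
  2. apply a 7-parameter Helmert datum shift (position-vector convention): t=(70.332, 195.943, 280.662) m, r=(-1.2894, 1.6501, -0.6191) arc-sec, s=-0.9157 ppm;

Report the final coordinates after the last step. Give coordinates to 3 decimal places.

start: φ=55.821088°, λ=112.784280°, h=1666.287 m
→ ECEF (a=6378206.400, f=1/294.978698214): X=-1391204.8176, Y=3312088.9478, Z=5254454.2540
→ Helmert 7p (PV): X=-1391081.2354, Y=3312318.8802, Z=5254720.5295

X=-1391081.235 m, Y=3312318.880 m, Z=5254720.530 m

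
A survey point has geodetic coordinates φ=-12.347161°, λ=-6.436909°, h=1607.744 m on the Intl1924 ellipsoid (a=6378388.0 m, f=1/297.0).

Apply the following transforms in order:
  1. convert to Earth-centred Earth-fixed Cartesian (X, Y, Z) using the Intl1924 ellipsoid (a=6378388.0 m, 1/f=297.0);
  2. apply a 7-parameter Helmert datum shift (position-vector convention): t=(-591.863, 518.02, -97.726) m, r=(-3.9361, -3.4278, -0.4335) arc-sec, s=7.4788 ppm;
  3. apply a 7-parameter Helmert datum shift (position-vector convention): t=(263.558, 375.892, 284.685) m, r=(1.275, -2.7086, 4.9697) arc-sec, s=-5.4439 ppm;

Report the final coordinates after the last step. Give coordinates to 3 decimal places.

start: φ=-12.347161°, λ=-6.436909°, h=1607.744 m
→ ECEF (a=6378388.000, f=1/297.0): X=6194087.8286, Y=-698818.8952, Z=-1355302.5093
→ Helmert 7p (PV): X=6193563.3444, Y=-698344.9826, Z=-1355294.0990
→ Helmert 7p (PV): X=6193827.8081, Y=-697807.6858, Z=-1354925.0213

X=6193827.808 m, Y=-697807.686 m, Z=-1354925.021 m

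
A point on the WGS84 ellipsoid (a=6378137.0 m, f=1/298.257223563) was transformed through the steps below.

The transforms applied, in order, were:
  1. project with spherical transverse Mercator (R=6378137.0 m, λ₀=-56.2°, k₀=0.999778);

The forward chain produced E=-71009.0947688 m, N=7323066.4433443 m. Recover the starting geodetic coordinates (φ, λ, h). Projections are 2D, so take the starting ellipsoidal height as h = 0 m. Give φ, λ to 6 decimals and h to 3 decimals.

start: E=-71009.0948, N=7323066.4433 m
→ tm⁻¹: φ=65.79093000°, λ=-57.75603500°

φ=65.790930°, λ=-57.756035°, h=0.000 m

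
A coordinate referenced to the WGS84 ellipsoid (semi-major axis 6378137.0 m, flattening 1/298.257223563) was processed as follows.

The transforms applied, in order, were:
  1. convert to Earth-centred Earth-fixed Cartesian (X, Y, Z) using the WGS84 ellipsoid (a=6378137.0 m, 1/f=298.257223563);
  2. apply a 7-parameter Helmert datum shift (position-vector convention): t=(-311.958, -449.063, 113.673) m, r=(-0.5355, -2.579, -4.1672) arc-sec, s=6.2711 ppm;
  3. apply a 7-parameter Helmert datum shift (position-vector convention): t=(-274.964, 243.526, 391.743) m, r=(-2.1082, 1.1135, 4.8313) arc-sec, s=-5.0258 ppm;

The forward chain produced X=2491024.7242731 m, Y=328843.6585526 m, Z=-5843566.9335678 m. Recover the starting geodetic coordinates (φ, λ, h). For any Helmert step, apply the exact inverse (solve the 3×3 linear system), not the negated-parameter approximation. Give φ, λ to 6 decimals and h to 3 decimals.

φ=-66.869485°, λ=7.524739°, h=1487.174 m

start: X=2491024.7243, Y=328843.6586, Z=-5843566.9336 m
→ Helmert⁻¹: X=2491351.4540, Y=328603.1599, Z=-5843971.2394
→ Helmert⁻¹: X=2491568.0669, Y=329115.6692, Z=-5844078.5623
→ geod (Bowring, a=6378137.000): φ=-66.86948500°, λ=7.52473900°, h=1487.1740 m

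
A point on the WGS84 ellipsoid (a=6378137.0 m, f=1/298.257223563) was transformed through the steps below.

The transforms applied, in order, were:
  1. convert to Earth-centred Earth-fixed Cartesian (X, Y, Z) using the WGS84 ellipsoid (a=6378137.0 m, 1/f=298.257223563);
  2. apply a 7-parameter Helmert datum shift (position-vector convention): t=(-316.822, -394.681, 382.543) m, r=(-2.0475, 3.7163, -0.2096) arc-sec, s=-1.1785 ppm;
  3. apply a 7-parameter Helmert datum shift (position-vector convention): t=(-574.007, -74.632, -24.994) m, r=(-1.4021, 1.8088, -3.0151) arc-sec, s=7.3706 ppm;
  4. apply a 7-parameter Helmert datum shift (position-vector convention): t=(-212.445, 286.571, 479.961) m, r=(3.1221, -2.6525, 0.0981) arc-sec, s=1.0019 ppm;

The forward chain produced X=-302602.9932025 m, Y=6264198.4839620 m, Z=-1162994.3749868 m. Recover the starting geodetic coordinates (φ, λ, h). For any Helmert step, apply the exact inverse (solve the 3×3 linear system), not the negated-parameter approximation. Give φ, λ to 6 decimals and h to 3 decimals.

start: X=-302602.9932, Y=6264198.4840, Z=-1162994.3750 m
→ Helmert⁻¹: X=-302402.2292, Y=6263888.1688, Z=-1163564.0940
→ Helmert⁻¹: X=-301907.3581, Y=6263920.1278, Z=-1163490.5922
→ Helmert⁻¹: X=-301576.2885, Y=6264333.4375, Z=-1163817.7571
→ geod (Bowring, a=6378137.000): φ=-10.58202700°, λ=92.75619400°, h=1237.5870 m

φ=-10.582027°, λ=92.756194°, h=1237.587 m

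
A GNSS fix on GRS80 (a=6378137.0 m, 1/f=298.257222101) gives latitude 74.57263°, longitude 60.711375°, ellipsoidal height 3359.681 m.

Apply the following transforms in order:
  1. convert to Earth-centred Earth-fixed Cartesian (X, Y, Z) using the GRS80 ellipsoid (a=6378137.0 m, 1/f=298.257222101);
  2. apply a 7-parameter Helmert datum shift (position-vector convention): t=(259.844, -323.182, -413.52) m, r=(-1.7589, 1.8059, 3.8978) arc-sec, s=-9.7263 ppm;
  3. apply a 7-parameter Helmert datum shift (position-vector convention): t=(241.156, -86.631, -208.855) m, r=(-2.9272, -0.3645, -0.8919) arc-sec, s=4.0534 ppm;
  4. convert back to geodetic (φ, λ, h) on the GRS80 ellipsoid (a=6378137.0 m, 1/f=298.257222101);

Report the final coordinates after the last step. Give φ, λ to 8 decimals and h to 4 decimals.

φ=74.57079315°, λ=60.69179775°, h=2693.5350 m

start: φ=74.572630°, λ=60.711375°, h=3359.681 m
→ ECEF (a=6378137.000, f=1/298.257222101): X=833067.8143, Y=1485200.2072, Z=6129486.5424
→ Helmert 7p (PV): X=833345.1546, Y=1484930.5900, Z=6128993.4468
→ Helmert 7p (PV): X=833585.2786, Y=1484933.3544, Z=6128789.8342
→ geod (Bowring, a=6378137.000): φ=74.57079315°, λ=60.69179775°, h=2693.5350 m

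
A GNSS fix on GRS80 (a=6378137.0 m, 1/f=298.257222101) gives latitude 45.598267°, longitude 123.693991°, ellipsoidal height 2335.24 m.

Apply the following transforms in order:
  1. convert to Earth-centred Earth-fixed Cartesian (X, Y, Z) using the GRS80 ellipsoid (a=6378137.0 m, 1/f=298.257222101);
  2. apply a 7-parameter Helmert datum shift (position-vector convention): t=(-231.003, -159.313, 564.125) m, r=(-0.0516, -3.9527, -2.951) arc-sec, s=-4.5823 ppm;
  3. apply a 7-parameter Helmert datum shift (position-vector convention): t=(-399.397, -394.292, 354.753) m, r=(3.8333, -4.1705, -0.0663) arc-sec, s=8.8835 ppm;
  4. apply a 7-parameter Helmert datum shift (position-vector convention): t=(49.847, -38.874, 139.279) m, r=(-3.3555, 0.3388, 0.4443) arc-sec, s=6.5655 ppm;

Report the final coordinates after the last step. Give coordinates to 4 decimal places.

X=-2481586.7775 m, Y=3720199.1899 m, Z=4536807.5373 m

start: φ=45.598267°, λ=123.693991°, h=2335.240 m
→ ECEF (a=6378137.000, f=1/298.257222101): X=-2480854.4841, Y=3720729.6637, Z=4535786.0169
→ Helmert 7p (PV): X=-2481107.8073, Y=3720589.9289, Z=4536280.8858
→ Helmert 7p (PV): X=-2481619.7699, Y=3720145.1817, Z=4536694.9159
→ Helmert 7p (PV): X=-2481586.7775, Y=3720199.1899, Z=4536807.5373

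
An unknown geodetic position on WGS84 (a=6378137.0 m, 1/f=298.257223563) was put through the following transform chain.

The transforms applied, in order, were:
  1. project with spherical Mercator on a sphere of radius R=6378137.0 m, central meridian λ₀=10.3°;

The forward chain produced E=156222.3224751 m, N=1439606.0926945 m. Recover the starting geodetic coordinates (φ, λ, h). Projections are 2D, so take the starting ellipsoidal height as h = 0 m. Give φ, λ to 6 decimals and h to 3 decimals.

start: E=156222.3225, N=1439606.0927 m
→ merc⁻¹: φ=12.82377500°, λ=11.70336900°

φ=12.823775°, λ=11.703369°, h=0.000 m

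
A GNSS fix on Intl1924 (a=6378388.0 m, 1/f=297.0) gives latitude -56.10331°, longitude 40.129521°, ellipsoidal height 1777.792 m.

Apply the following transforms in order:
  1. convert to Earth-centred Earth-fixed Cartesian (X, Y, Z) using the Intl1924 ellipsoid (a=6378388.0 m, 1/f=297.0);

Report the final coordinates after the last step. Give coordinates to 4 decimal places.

X=2726883.0170 m, Y=2298651.0331 m, Z=-5272450.4861 m

start: φ=-56.103310°, λ=40.129521°, h=1777.792 m
→ ECEF (a=6378388.000, f=1/297.0): X=2726883.0170, Y=2298651.0331, Z=-5272450.4861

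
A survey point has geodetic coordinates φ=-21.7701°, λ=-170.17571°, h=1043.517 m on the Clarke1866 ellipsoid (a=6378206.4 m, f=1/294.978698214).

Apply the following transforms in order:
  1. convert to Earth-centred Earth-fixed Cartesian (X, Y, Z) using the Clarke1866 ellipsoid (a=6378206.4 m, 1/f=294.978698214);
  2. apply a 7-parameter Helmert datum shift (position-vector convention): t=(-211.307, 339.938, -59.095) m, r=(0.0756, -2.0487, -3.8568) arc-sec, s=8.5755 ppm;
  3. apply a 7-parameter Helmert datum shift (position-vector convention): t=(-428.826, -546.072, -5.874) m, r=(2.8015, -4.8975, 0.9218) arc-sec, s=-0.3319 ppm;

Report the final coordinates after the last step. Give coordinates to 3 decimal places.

X=-5840745.364 m, Y=-1011412.704 m, Z=-2351334.900 m

start: φ=-21.770100°, λ=-170.175710°, h=1043.517 m
→ ECEF (a=6378206.400, f=1/294.978698214): X=-5840121.8719, Y=-1011314.1286, Z=-2351039.7699
→ Helmert 7p (PV): X=-5840378.8193, Y=-1010872.8001, Z=-2351177.4037
→ Helmert 7p (PV): X=-5840745.3635, Y=-1011412.7035, Z=-2351334.8996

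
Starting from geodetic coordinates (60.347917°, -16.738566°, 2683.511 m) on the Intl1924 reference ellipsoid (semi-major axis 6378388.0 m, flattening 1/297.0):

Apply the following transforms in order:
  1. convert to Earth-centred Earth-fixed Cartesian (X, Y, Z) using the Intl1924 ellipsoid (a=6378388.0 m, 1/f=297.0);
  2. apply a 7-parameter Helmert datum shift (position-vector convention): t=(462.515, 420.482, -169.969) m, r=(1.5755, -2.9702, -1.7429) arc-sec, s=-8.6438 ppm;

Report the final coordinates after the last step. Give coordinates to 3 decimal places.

X=3031208.092 m, Y=-911164.861 m, Z=5522027.067 m

start: φ=60.347917°, λ=-16.738566°, h=2683.511 m
→ ECEF (a=6378388.000, f=1/297.0): X=3030858.9960, Y=-911525.4328, Z=5522208.0872
→ Helmert 7p (PV): X=3031208.0919, Y=-911164.8613, Z=5522027.0667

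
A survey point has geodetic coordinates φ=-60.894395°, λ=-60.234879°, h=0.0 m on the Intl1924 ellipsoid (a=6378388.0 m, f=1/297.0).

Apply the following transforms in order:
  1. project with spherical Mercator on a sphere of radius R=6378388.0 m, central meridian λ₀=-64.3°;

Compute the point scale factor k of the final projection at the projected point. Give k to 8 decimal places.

2.05583290

start: φ=-60.894395°, λ=-60.234879°, h=0.000 m
→ into merc (λ₀=-64.3°): φ=-60.89439500°, λ−λ₀=4.06512100°
scale k = 2.05583290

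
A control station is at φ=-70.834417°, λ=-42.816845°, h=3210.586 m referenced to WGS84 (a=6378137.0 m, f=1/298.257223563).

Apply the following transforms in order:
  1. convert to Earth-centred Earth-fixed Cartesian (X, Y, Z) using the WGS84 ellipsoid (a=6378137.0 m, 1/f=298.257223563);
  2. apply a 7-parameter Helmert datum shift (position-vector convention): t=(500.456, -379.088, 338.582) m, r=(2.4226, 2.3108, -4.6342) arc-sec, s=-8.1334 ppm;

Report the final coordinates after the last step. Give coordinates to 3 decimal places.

start: φ=-70.834417°, λ=-42.816845°, h=3210.586 m
→ ECEF (a=6378137.000, f=1/298.257223563): X=1541347.3543, Y=-1428145.2661, Z=-6005274.4097
→ Helmert 7p (PV): X=1541735.9107, Y=-1428476.8360, Z=-6004921.0256

X=1541735.911 m, Y=-1428476.836 m, Z=-6004921.026 m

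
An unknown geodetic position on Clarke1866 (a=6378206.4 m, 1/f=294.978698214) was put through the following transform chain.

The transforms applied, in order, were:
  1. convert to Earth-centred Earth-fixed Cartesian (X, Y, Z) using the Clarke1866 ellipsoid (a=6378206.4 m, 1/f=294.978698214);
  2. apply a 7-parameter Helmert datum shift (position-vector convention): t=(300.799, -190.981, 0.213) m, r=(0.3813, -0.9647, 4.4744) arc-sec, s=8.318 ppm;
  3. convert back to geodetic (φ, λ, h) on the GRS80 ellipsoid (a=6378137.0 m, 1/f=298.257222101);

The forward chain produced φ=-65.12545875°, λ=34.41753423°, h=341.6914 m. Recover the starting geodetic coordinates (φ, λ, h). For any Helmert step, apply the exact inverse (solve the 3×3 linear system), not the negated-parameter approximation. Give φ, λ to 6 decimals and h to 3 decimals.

φ=-65.128513°, λ=34.423405°, h=356.404 m

start: φ=-65.125459°, λ=34.417534°, h=341.691 m
→ ECEF (a=6378137.000, f=1/298.257222101): X=2219435.5994, Y=1520677.1330, Z=-5763917.4675
→ Helmert⁻¹: X=2219122.3740, Y=1520796.6702, Z=-5763882.9268
→ geod (Bowring, a=6378206.400): φ=-65.12851300°, λ=34.42340500°, h=356.4040 m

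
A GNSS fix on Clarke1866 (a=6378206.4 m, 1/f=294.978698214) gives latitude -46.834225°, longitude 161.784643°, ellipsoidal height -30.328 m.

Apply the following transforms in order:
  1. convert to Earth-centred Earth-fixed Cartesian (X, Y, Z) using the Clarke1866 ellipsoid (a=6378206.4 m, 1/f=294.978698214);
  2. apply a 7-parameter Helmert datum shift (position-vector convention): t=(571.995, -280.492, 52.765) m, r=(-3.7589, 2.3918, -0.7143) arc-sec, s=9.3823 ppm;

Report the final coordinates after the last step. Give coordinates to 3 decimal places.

X=-4151725.761 m, Y=1366072.819 m, Z=-4628917.992 m

start: φ=-46.834225°, λ=161.784643°, h=-30.328 m
→ ECEF (a=6378206.400, f=1/294.978698214): X=-4152209.8539, Y=1366410.4689, Z=-4628950.5744
→ Helmert 7p (PV): X=-4151725.7610, Y=1366072.8191, Z=-4628917.9923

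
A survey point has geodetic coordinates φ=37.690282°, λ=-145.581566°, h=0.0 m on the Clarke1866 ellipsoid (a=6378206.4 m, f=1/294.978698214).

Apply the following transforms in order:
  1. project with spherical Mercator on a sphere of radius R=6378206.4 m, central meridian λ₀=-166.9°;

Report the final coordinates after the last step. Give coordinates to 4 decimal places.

E=2373183.0395 m, N=4535814.3199 m

start: φ=37.690282°, λ=-145.581566°, h=0.000 m
→ merc (R=6378206.4, λ₀=-166.9°): E=2373183.0395, N=4535814.3199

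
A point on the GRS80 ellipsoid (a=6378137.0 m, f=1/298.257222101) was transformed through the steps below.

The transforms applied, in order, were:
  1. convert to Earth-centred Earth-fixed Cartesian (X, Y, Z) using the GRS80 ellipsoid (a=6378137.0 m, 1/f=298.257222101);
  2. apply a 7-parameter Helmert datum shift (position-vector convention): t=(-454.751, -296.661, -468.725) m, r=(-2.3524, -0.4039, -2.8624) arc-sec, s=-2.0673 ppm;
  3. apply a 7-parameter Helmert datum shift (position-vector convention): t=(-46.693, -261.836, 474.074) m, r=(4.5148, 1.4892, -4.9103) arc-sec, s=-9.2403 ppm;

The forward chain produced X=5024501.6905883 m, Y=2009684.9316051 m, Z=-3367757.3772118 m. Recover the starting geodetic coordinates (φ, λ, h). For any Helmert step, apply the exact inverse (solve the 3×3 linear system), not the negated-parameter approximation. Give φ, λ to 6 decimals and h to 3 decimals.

start: X=5024501.6906, Y=2009684.9316, Z=-3367757.3772 m
→ Helmert⁻¹: X=5024571.2808, Y=2010011.2283, Z=-3368270.2942
→ Helmert⁻¹: X=5025001.9262, Y=2010420.1876, Z=-3367795.4429
→ geod (Bowring, a=6378137.000): φ=-32.06494300°, λ=21.80553200°, h=2371.6730 m

φ=-32.064943°, λ=21.805532°, h=2371.673 m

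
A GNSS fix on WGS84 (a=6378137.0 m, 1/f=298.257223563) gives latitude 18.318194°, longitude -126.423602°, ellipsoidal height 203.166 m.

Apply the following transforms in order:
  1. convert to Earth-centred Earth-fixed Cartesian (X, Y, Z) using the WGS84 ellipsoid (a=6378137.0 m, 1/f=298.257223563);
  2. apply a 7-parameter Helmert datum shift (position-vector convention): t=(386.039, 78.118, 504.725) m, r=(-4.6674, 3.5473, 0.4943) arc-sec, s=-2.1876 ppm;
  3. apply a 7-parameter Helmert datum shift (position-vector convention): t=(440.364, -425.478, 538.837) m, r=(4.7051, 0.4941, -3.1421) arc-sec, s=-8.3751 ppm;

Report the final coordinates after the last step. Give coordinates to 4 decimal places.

start: φ=18.318194°, λ=-126.423602°, h=203.166 m
→ ECEF (a=6378137.000, f=1/298.257223563): X=-3596420.6011, Y=-4873861.5714, Z=1991912.6398
→ Helmert 7p (PV): X=-3595980.7583, Y=-4873736.3366, Z=1992585.1441
→ Helmert 7p (PV): X=-3595579.7471, Y=-4874111.6707, Z=1993004.7333

X=-3595579.7471 m, Y=-4874111.6707 m, Z=1993004.7333 m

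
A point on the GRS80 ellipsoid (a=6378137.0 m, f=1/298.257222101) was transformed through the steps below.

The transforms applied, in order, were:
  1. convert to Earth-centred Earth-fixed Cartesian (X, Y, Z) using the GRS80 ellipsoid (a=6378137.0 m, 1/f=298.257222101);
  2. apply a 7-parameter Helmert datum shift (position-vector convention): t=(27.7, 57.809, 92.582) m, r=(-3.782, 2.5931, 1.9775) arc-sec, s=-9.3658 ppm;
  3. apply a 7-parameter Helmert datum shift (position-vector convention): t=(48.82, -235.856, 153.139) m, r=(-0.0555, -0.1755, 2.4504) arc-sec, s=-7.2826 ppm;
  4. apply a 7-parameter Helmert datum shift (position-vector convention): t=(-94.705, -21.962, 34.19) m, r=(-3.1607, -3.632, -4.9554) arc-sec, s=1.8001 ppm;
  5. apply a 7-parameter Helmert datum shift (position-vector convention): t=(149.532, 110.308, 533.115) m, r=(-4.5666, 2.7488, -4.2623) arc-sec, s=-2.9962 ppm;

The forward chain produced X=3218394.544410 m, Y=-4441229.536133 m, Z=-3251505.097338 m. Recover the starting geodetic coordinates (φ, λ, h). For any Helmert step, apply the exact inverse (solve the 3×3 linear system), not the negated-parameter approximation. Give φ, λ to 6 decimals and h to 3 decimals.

start: X=3218394.5444, Y=-4441229.5361, Z=-3251505.0973 m
→ Helmert⁻¹: X=3218389.7685, Y=-4441214.6459, Z=-3252103.3923
→ Helmert⁻¹: X=3218528.1068, Y=-4441057.5299, Z=-3252256.4540
→ Helmert⁻¹: X=3218447.2013, Y=-4440891.3745, Z=-3252437.2125
→ Helmert⁻¹: X=3218447.9590, Y=-4440961.9942, Z=-3252601.2239
→ geod (Bowring, a=6378137.000): φ=-30.83887900°, λ=-54.06845600°, h=3964.5960 m

φ=-30.838879°, λ=-54.068456°, h=3964.596 m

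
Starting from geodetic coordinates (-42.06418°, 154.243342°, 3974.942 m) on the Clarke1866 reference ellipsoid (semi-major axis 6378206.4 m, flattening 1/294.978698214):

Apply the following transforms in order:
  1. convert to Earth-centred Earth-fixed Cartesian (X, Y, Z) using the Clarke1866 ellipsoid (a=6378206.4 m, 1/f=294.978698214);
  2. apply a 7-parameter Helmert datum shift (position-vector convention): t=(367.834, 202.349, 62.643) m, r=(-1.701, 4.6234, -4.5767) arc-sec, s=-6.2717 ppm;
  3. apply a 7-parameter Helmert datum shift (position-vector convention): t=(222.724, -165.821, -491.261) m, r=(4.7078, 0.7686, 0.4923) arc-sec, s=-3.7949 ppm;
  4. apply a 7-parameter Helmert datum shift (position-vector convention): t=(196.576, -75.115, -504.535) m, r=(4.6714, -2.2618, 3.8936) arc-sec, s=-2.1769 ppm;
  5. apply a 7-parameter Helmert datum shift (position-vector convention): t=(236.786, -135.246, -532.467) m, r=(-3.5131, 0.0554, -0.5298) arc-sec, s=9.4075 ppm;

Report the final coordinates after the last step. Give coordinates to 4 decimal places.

start: φ=-42.064180°, λ=154.243342°, h=3974.942 m
→ ECEF (a=6378206.400, f=1/294.978698214): X=-4273850.8104, Y=2062073.1319, Z=-4253361.3464
→ Helmert 7p (PV): X=-4273505.7561, Y=2062322.3019, Z=-4253193.2355
→ Helmert 7p (PV): X=-4273287.5853, Y=2062235.5297, Z=-4253605.3615
→ Helmert 7p (PV): X=-4273073.9920, Y=2062171.5937, Z=-4254100.7909
→ Helmert 7p (PV): X=-4272873.2507, Y=2061994.2667, Z=-4254707.2539

X=-4272873.2507 m, Y=2061994.2667 m, Z=-4254707.2539 m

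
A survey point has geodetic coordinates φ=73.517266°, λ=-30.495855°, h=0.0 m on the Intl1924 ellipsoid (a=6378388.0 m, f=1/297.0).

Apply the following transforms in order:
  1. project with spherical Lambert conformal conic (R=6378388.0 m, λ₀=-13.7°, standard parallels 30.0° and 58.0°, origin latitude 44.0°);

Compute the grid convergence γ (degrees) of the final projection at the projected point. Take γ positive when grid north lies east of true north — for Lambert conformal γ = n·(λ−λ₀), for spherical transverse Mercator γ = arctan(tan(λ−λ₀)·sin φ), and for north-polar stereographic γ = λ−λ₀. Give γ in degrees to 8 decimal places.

-11.78809210

start: φ=73.517266°, λ=-30.495855°, h=0.000 m
→ into lcc (λ₀=-13.7°): φ=73.51726600°, λ−λ₀=-16.79585500°
convergence γ = -11.78809210°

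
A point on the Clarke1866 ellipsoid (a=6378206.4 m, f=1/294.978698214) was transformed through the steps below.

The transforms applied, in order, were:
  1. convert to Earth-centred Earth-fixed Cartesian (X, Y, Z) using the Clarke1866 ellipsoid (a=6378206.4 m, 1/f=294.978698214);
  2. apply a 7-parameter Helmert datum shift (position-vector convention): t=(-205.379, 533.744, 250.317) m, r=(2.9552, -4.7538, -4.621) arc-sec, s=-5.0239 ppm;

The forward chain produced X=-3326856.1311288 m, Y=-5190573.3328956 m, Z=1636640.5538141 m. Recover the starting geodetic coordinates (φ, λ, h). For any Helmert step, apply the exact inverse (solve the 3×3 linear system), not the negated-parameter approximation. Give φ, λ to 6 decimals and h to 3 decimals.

φ=14.962211°, λ=-122.651769°, h=2281.447 m

start: X=-3326856.1311, Y=-5190573.3329, Z=1636640.5538 m
→ Helmert⁻¹: X=-3326513.4480, Y=-5191184.2341, Z=1636549.4995
→ geod (Bowring, a=6378206.400): φ=14.96221100°, λ=-122.65176900°, h=2281.4470 m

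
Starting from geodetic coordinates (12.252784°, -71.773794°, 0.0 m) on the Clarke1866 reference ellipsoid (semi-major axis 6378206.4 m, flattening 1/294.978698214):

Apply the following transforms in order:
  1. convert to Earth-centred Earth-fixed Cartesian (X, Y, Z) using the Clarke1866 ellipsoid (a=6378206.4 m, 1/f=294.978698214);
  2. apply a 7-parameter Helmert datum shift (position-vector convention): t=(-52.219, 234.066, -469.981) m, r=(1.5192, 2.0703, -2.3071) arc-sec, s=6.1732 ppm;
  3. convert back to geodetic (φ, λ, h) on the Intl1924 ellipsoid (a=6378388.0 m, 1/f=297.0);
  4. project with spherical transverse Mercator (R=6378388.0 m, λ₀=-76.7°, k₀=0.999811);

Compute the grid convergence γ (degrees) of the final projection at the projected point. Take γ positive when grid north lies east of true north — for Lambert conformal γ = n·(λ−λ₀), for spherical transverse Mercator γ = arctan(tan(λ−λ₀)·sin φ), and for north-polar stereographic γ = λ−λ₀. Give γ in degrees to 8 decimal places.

1.04745386

start: φ=12.252784°, λ=-71.773794°, h=0.000 m
→ ECEF (a=6378206.400, f=1/294.978698214): X=1949762.5050, Y=-5921107.5211, Z=1344658.6625
→ Helmert 7p (PV): X=1949669.5900, Y=-5920941.7196, Z=1344133.8014
→ geod (Bowring, a=6378388.000): φ=12.24795733°, λ=-71.77412852°, h=-481.8399 m
→ into tm (λ₀=-76.7°): φ=12.24795733°, λ−λ₀=4.92587148°
convergence γ = 1.04745386°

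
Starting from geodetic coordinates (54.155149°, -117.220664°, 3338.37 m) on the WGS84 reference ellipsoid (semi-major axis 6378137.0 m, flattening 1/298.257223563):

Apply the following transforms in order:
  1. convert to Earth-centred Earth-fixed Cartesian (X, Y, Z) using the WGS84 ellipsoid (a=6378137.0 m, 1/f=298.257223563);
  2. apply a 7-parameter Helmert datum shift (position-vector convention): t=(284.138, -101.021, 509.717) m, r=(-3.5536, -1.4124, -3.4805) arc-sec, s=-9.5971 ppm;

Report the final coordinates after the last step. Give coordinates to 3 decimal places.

start: φ=54.155149°, λ=-117.220664°, h=3338.370 m
→ ECEF (a=6378137.000, f=1/298.257223563): X=-1713117.6729, Y=-3330411.4903, Z=5149581.5178
→ Helmert 7p (PV): X=-1712908.5520, Y=-3330362.9244, Z=5150087.4602

X=-1712908.552 m, Y=-3330362.924 m, Z=5150087.460 m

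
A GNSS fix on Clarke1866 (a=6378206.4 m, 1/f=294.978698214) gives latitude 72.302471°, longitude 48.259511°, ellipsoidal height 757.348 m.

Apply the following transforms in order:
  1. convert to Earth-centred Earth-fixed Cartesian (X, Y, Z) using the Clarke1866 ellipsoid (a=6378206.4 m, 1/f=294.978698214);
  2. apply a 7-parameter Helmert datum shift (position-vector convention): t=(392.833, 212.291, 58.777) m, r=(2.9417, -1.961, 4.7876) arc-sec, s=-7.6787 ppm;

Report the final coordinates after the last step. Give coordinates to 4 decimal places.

start: φ=72.302471°, λ=48.259511°, h=757.348 m
→ ECEF (a=6378206.400, f=1/294.978698214): X=1294990.1059, Y=1451398.7362, Z=6054571.4451
→ Helmert 7p (PV): X=1295281.7455, Y=1451543.5919, Z=6054616.7418

X=1295281.7455 m, Y=1451543.5919 m, Z=6054616.7418 m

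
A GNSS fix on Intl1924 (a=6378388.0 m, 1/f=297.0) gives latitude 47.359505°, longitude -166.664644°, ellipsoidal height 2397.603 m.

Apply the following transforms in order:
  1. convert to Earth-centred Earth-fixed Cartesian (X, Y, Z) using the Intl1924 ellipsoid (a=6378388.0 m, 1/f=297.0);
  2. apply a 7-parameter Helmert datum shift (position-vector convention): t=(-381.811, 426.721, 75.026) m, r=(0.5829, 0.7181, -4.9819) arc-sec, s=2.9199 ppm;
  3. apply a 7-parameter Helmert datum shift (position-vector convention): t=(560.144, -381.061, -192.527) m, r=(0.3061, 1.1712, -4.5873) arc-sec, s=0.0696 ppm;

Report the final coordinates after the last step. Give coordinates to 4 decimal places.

start: φ=47.359505°, λ=-166.664644°, h=2397.603 m
→ ECEF (a=6378388.000, f=1/297.0): X=-4213443.2050, Y=-998761.4841, Z=4670781.1810
→ Helmert 7p (PV): X=-4213845.1808, Y=-998249.1117, Z=4670881.6917
→ Helmert 7p (PV): X=-4213281.0091, Y=-998543.4585, Z=4670711.9352

X=-4213281.0091 m, Y=-998543.4585 m, Z=4670711.9352 m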